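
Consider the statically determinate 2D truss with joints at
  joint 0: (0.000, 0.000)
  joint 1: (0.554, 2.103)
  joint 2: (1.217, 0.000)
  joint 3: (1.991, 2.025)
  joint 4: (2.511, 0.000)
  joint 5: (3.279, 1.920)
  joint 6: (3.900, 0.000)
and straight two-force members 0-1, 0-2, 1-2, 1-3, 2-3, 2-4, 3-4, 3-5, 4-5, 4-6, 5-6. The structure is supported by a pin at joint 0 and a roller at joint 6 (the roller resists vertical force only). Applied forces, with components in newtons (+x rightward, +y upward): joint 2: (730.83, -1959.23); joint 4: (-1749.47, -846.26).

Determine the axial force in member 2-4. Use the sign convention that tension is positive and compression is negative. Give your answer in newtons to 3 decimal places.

N=7 nodes, M=11 members, R=3 reactions → 2N=14, M+R=14
member 0 (0-1): L=2.1747, (cx,cy)=(0.2547,0.9670)
member 1 (0-2): L=1.2170, (cx,cy)=(1.0000,0.0000)
member 2 (1-2): L=2.2050, (cx,cy)=(0.3007,-0.9537)
member 3 (1-3): L=1.4391, (cx,cy)=(0.9985,-0.0542)
member 4 (2-3): L=2.1679, (cx,cy)=(0.3570,0.9341)
member 5 (2-4): L=1.2940, (cx,cy)=(1.0000,0.0000)
member 6 (3-4): L=2.0907, (cx,cy)=(0.2487,-0.9686)
member 7 (3-5): L=1.2923, (cx,cy)=(0.9967,-0.0813)
member 8 (4-5): L=2.0679, (cx,cy)=(0.3714,0.9285)
member 9 (4-6): L=1.3890, (cx,cy)=(1.0000,0.0000)
member 10 (5-6): L=2.0179, (cx,cy)=(0.3077,-0.9515)
solve A·x = −loads:
  F[0-1] = -1705.5152 N (compression)
  F[0-2] = -584.1732 N (compression)
  F[1-2] = +1784.5325 N (tension)
  F[1-3] = -972.4615 N (compression)
  F[2-3] = +275.4268 N (tension)
  F[2-4] = -876.7738 N (compression)
  F[3-4] = -251.8591 N (compression)
  F[3-5] = -812.7409 N (compression)
  F[4-5] = +1174.1862 N (tension)
  F[4-6] = +373.9719 N (tension)
  F[5-6] = -1215.2157 N (compression)
  Rx@0 = +1018.6400 N
  Ry@0 = +1649.2485 N
  Ry@6 = +1156.2415 N

-876.774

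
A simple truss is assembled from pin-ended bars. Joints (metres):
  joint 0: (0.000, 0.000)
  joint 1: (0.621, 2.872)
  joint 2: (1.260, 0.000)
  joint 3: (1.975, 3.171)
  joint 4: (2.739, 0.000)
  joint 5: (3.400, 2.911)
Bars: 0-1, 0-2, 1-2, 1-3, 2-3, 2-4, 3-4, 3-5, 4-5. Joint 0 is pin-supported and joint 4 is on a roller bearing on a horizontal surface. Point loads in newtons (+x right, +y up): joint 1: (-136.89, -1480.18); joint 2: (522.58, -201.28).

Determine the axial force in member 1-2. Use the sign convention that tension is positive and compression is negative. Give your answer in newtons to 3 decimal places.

-117.018

N=6 nodes, M=9 members, R=3 reactions → 2N=12, M+R=12
member 0 (0-1): L=2.9384, (cx,cy)=(0.2113,0.9774)
member 1 (0-2): L=1.2600, (cx,cy)=(1.0000,0.0000)
member 2 (1-2): L=2.9422, (cx,cy)=(0.2172,-0.9761)
member 3 (1-3): L=1.3866, (cx,cy)=(0.9765,0.2156)
member 4 (2-3): L=3.2506, (cx,cy)=(0.2200,0.9755)
member 5 (2-4): L=1.4790, (cx,cy)=(1.0000,0.0000)
member 6 (3-4): L=3.2617, (cx,cy)=(0.2342,-0.9722)
member 7 (3-5): L=1.4485, (cx,cy)=(0.9838,-0.1795)
member 8 (4-5): L=2.9851, (cx,cy)=(0.2214,0.9752)
solve A·x = −loads:
  F[0-1] = -1429.0898 N (compression)
  F[0-2] = +687.7161 N (tension)
  F[1-2] = -117.0175 N (compression)
  F[1-3] = -143.0882 N (compression)
  F[2-3] = +323.4254 N (tension)
  F[2-4] = +68.5817 N (tension)
  F[3-4] = -292.7953 N (compression)
  F[3-5] = +0.0000 N (tension)
  F[4-5] = -0.0000 N (compression)
  Rx@0 = -385.6900 N
  Ry@0 = +1396.8099 N
  Ry@4 = +284.6501 N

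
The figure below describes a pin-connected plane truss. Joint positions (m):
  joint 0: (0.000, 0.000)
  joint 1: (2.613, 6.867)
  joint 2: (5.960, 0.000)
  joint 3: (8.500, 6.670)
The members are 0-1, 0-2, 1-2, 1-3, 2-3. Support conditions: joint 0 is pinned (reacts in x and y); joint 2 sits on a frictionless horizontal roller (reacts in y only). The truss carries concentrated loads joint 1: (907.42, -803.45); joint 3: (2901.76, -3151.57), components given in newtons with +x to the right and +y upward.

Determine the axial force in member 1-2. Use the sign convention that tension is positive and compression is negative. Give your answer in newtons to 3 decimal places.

N=4 nodes, M=5 members, R=3 reactions → 2N=8, M+R=8
member 0 (0-1): L=7.3473, (cx,cy)=(0.3556,0.9346)
member 1 (0-2): L=5.9600, (cx,cy)=(1.0000,0.0000)
member 2 (1-2): L=7.6392, (cx,cy)=(0.4381,-0.8989)
member 3 (1-3): L=5.8903, (cx,cy)=(0.9994,-0.0334)
member 4 (2-3): L=7.1373, (cx,cy)=(0.3559,0.9345)
solve A·x = −loads:
  F[0-1] = +5547.5508 N (tension)
  F[0-2] = +1836.2561 N (tension)
  F[1-2] = -6812.5338 N (compression)
  F[1-3] = +4052.5613 N (tension)
  F[2-3] = -3227.3184 N (compression)
  Rx@0 = -3809.1800 N
  Ry@0 = -5184.8713 N
  Ry@2 = +9139.8913 N

-6812.534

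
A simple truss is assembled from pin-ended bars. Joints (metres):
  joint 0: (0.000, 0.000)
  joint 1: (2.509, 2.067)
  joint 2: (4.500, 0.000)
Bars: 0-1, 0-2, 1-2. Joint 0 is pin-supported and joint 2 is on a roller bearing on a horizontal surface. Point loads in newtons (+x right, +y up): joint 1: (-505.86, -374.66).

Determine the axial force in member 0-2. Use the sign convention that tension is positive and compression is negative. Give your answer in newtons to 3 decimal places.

N=3 nodes, M=3 members, R=3 reactions → 2N=6, M+R=6
member 0 (0-1): L=3.2508, (cx,cy)=(0.7718,0.6358)
member 1 (0-2): L=4.5000, (cx,cy)=(1.0000,0.0000)
member 2 (1-2): L=2.8699, (cx,cy)=(0.6937,-0.7202)
solve A·x = −loads:
  F[0-1] = -626.1323 N (compression)
  F[0-2] = -22.6018 N (compression)
  F[1-2] = +32.5796 N (tension)
  Rx@0 = +505.8600 N
  Ry@0 = +398.1246 N
  Ry@2 = -23.4646 N

-22.602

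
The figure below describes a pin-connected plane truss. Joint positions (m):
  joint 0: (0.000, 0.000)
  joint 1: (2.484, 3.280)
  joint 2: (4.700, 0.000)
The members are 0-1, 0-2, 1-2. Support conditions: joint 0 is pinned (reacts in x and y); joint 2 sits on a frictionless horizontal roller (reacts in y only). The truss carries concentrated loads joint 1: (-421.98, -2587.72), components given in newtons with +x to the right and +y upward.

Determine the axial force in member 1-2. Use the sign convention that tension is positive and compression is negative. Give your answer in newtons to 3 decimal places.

-1295.113

N=3 nodes, M=3 members, R=3 reactions → 2N=6, M+R=6
member 0 (0-1): L=4.1144, (cx,cy)=(0.6037,0.7972)
member 1 (0-2): L=4.7000, (cx,cy)=(1.0000,0.0000)
member 2 (1-2): L=3.9584, (cx,cy)=(0.5598,-0.8286)
solve A·x = −loads:
  F[0-1] = -1899.8833 N (compression)
  F[0-2] = +725.0302 N (tension)
  F[1-2] = -1295.1133 N (compression)
  Rx@0 = +421.9800 N
  Ry@0 = +1514.5706 N
  Ry@2 = +1073.1494 N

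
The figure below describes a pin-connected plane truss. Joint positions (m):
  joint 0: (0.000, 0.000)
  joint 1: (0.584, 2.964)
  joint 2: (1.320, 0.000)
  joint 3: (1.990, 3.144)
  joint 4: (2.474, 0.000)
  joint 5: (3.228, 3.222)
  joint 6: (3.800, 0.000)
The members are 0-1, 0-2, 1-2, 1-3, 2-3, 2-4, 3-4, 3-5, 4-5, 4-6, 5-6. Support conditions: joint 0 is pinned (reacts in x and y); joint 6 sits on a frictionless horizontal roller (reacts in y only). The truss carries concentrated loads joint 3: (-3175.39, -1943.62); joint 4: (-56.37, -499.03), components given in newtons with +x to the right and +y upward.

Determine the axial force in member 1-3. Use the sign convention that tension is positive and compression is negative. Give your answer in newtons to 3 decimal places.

N=7 nodes, M=11 members, R=3 reactions → 2N=14, M+R=14
member 0 (0-1): L=3.0210, (cx,cy)=(0.1933,0.9811)
member 1 (0-2): L=1.3200, (cx,cy)=(1.0000,0.0000)
member 2 (1-2): L=3.0540, (cx,cy)=(0.2410,-0.9705)
member 3 (1-3): L=1.4175, (cx,cy)=(0.9919,0.1270)
member 4 (2-3): L=3.2146, (cx,cy)=(0.2084,0.9780)
member 5 (2-4): L=1.1540, (cx,cy)=(1.0000,0.0000)
member 6 (3-4): L=3.1810, (cx,cy)=(0.1522,-0.9884)
member 7 (3-5): L=1.2405, (cx,cy)=(0.9980,0.0629)
member 8 (4-5): L=3.3090, (cx,cy)=(0.2279,0.9737)
member 9 (4-6): L=1.3260, (cx,cy)=(1.0000,0.0000)
member 10 (5-6): L=3.2724, (cx,cy)=(0.1748,-0.9846)
solve A·x = −loads:
  F[0-1] = -3798.7866 N (compression)
  F[0-2] = -2497.3998 N (compression)
  F[1-2] = +3628.1105 N (tension)
  F[1-3] = -1621.8443 N (compression)
  F[2-3] = -3600.2441 N (compression)
  F[2-4] = -872.6672 N (compression)
  F[3-4] = +1838.7216 N (tension)
  F[3-5] = +537.5965 N (tension)
  F[4-5] = -1353.8995 N (compression)
  F[4-6] = -228.0330 N (compression)
  F[5-6] = +1304.5638 N (tension)
  Rx@0 = +3231.7600 N
  Ry@0 = +3727.1295 N
  Ry@6 = -1284.4795 N

-1621.844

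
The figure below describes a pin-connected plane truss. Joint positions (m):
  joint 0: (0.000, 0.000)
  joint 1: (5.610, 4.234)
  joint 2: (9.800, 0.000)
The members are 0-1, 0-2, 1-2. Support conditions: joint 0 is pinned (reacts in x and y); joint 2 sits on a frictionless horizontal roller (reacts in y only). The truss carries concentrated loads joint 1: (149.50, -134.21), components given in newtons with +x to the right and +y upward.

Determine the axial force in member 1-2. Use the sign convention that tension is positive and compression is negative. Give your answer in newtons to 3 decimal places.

N=3 nodes, M=3 members, R=3 reactions → 2N=6, M+R=6
member 0 (0-1): L=7.0284, (cx,cy)=(0.7982,0.6024)
member 1 (0-2): L=9.8000, (cx,cy)=(1.0000,0.0000)
member 2 (1-2): L=5.9567, (cx,cy)=(0.7034,-0.7108)
solve A·x = −loads:
  F[0-1] = +11.9661 N (tension)
  F[0-2] = +139.9488 N (tension)
  F[1-2] = -198.9595 N (compression)
  Rx@0 = -149.5000 N
  Ry@0 = -7.2085 N
  Ry@2 = +141.4185 N

-198.959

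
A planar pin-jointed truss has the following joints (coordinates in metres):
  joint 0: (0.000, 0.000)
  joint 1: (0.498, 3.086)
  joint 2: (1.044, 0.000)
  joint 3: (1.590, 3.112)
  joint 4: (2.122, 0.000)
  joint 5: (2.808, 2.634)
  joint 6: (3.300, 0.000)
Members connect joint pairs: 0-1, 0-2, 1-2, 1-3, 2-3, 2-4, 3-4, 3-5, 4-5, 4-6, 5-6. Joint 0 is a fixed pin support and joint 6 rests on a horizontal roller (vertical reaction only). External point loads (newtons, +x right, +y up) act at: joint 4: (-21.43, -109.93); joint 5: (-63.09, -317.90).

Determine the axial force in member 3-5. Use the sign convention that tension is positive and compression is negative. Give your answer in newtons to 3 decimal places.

N=7 nodes, M=11 members, R=3 reactions → 2N=14, M+R=14
member 0 (0-1): L=3.1259, (cx,cy)=(0.1593,0.9872)
member 1 (0-2): L=1.0440, (cx,cy)=(1.0000,0.0000)
member 2 (1-2): L=3.1339, (cx,cy)=(0.1742,-0.9847)
member 3 (1-3): L=1.0923, (cx,cy)=(0.9997,0.0238)
member 4 (2-3): L=3.1595, (cx,cy)=(0.1728,0.9850)
member 5 (2-4): L=1.0780, (cx,cy)=(1.0000,0.0000)
member 6 (3-4): L=3.1571, (cx,cy)=(0.1685,-0.9857)
member 7 (3-5): L=1.3084, (cx,cy)=(0.9309,-0.3653)
member 8 (4-5): L=2.7219, (cx,cy)=(0.2520,0.9677)
member 9 (4-6): L=1.1780, (cx,cy)=(1.0000,0.0000)
member 10 (5-6): L=2.6796, (cx,cy)=(0.1836,-0.9830)
solve A·x = −loads:
  F[0-1] = -138.7673 N (compression)
  F[0-2] = -62.4126 N (compression)
  F[1-2] = +138.0068 N (tension)
  F[1-3] = -46.1643 N (compression)
  F[2-3] = -137.9719 N (compression)
  F[2-4] = -14.5258 N (compression)
  F[3-4] = +178.8486 N (tension)
  F[3-5] = -107.5662 N (compression)
  F[4-5] = -68.5749 N (compression)
  F[4-6] = +54.3245 N (tension)
  F[5-6] = -295.8651 N (compression)
  Rx@0 = +84.5200 N
  Ry@0 = +136.9950 N
  Ry@6 = +290.8350 N

-107.566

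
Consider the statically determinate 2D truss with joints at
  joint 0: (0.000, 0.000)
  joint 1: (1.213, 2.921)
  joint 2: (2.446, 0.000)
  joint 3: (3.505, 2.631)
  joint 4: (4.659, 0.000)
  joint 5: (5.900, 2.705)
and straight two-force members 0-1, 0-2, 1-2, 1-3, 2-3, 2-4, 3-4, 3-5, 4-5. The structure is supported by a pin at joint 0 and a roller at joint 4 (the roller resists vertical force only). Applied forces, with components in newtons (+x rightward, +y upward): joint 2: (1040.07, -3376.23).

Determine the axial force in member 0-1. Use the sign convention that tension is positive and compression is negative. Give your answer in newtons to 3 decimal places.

N=6 nodes, M=9 members, R=3 reactions → 2N=12, M+R=12
member 0 (0-1): L=3.1628, (cx,cy)=(0.3835,0.9235)
member 1 (0-2): L=2.4460, (cx,cy)=(1.0000,0.0000)
member 2 (1-2): L=3.1706, (cx,cy)=(0.3889,-0.9213)
member 3 (1-3): L=2.3103, (cx,cy)=(0.9921,-0.1255)
member 4 (2-3): L=2.8361, (cx,cy)=(0.3734,0.9277)
member 5 (2-4): L=2.2130, (cx,cy)=(1.0000,0.0000)
member 6 (3-4): L=2.8730, (cx,cy)=(0.4017,-0.9158)
member 7 (3-5): L=2.3961, (cx,cy)=(0.9995,0.0309)
member 8 (4-5): L=2.9761, (cx,cy)=(0.4170,0.9089)
solve A·x = −loads:
  F[0-1] = -1736.4710 N (compression)
  F[0-2] = +1706.0328 N (tension)
  F[1-2] = +1935.5494 N (tension)
  F[1-3] = -1429.9870 N (compression)
  F[2-3] = +1717.2426 N (tension)
  F[2-4] = +777.4648 N (tension)
  F[3-4] = -1935.5479 N (compression)
  F[3-5] = -0.0000 N (tension)
  F[4-5] = +0.0000 N (tension)
  Rx@0 = -1040.0700 N
  Ry@0 = +1603.6911 N
  Ry@4 = +1772.5389 N

-1736.471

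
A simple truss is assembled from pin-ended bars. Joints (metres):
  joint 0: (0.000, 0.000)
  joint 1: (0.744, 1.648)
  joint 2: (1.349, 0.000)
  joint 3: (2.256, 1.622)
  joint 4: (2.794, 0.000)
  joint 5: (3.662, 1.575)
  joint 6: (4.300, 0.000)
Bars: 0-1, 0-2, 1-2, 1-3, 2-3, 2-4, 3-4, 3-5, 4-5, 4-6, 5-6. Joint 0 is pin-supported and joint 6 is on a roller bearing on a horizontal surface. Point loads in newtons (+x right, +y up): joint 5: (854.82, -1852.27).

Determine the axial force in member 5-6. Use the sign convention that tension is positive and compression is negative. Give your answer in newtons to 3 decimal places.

N=7 nodes, M=11 members, R=3 reactions → 2N=14, M+R=14
member 0 (0-1): L=1.8082, (cx,cy)=(0.4115,0.9114)
member 1 (0-2): L=1.3490, (cx,cy)=(1.0000,0.0000)
member 2 (1-2): L=1.7555, (cx,cy)=(0.3446,-0.9387)
member 3 (1-3): L=1.5122, (cx,cy)=(0.9999,-0.0172)
member 4 (2-3): L=1.8584, (cx,cy)=(0.4881,0.8728)
member 5 (2-4): L=1.4450, (cx,cy)=(1.0000,0.0000)
member 6 (3-4): L=1.7089, (cx,cy)=(0.3148,-0.9492)
member 7 (3-5): L=1.4068, (cx,cy)=(0.9994,-0.0334)
member 8 (4-5): L=1.7983, (cx,cy)=(0.4827,0.8758)
member 9 (4-6): L=1.5060, (cx,cy)=(1.0000,0.0000)
member 10 (5-6): L=1.6993, (cx,cy)=(0.3754,-0.9268)
solve A·x = −loads:
  F[0-1] = +41.9975 N (tension)
  F[0-2] = +837.5394 N (tension)
  F[1-2] = -41.3529 N (compression)
  F[1-3] = +31.5364 N (tension)
  F[2-3] = +44.4768 N (tension)
  F[2-4] = +801.5808 N (tension)
  F[3-4] = -42.6764 N (compression)
  F[3-5] = +66.7120 N (tension)
  F[4-5] = +46.2504 N (tension)
  F[4-6] = +765.8218 N (tension)
  F[5-6] = -2039.7678 N (compression)
  Rx@0 = -854.8200 N
  Ry@0 = -38.2775 N
  Ry@6 = +1890.5475 N

-2039.768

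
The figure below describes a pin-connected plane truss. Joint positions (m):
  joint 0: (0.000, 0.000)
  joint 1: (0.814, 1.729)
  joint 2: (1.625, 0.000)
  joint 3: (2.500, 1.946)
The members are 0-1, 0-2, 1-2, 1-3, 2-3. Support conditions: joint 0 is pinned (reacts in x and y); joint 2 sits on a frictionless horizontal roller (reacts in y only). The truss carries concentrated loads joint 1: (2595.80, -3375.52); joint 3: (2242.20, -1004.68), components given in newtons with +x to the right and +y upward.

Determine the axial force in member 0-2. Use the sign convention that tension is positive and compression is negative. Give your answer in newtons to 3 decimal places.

N=4 nodes, M=5 members, R=3 reactions → 2N=8, M+R=8
member 0 (0-1): L=1.9110, (cx,cy)=(0.4259,0.9047)
member 1 (0-2): L=1.6250, (cx,cy)=(1.0000,0.0000)
member 2 (1-2): L=1.9098, (cx,cy)=(0.4247,-0.9054)
member 3 (1-3): L=1.6999, (cx,cy)=(0.9918,0.1277)
member 4 (2-3): L=2.1337, (cx,cy)=(0.4101,0.9120)
solve A·x = −loads:
  F[0-1] = +4756.4532 N (tension)
  F[0-2] = +2811.9972 N (tension)
  F[1-2] = -8075.1811 N (compression)
  F[1-3] = +2883.0114 N (tension)
  F[2-3] = -1505.0893 N (compression)
  Rx@0 = -4838.0000 N
  Ry@0 = -4303.3893 N
  Ry@2 = +8683.5893 N

2811.997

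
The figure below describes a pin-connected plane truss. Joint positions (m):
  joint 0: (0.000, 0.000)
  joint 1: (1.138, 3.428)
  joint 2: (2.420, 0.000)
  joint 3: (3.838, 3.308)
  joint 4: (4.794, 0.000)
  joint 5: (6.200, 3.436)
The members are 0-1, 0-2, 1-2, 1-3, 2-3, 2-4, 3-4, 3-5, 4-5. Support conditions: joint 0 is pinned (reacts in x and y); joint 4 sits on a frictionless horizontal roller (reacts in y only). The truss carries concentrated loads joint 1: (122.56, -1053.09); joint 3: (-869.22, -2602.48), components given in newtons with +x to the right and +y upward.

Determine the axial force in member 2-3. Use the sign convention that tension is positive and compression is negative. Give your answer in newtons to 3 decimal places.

N=6 nodes, M=9 members, R=3 reactions → 2N=12, M+R=12
member 0 (0-1): L=3.6120, (cx,cy)=(0.3151,0.9491)
member 1 (0-2): L=2.4200, (cx,cy)=(1.0000,0.0000)
member 2 (1-2): L=3.6599, (cx,cy)=(0.3503,-0.9366)
member 3 (1-3): L=2.7027, (cx,cy)=(0.9990,-0.0444)
member 4 (2-3): L=3.5991, (cx,cy)=(0.3940,0.9191)
member 5 (2-4): L=2.3740, (cx,cy)=(1.0000,0.0000)
member 6 (3-4): L=3.4434, (cx,cy)=(0.2776,-0.9607)
member 7 (3-5): L=2.3655, (cx,cy)=(0.9985,0.0541)
member 8 (4-5): L=3.7125, (cx,cy)=(0.3787,0.9255)
solve A·x = −loads:
  F[0-1] = -1932.6630 N (compression)
  F[0-2] = -137.7461 N (compression)
  F[1-2] = +883.3730 N (tension)
  F[1-3] = -1041.9337 N (compression)
  F[2-3] = -900.2183 N (compression)
  F[2-4] = +526.3598 N (tension)
  F[3-4] = -1895.8702 N (compression)
  F[3-5] = +0.0000 N (tension)
  F[4-5] = -0.0000 N (compression)
  Rx@0 = +746.6600 N
  Ry@0 = +1834.2328 N
  Ry@4 = +1821.3372 N

-900.218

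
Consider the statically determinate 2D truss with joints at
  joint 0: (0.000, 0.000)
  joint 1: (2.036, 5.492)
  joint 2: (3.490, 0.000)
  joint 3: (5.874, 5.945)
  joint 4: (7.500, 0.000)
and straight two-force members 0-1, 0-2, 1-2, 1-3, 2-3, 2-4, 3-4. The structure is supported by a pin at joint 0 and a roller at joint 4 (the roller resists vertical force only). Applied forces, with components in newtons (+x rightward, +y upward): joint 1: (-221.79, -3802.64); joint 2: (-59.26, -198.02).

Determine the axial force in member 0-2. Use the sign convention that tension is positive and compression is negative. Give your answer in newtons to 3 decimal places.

N=5 nodes, M=7 members, R=3 reactions → 2N=10, M+R=10
member 0 (0-1): L=5.8572, (cx,cy)=(0.3476,0.9376)
member 1 (0-2): L=3.4900, (cx,cy)=(1.0000,0.0000)
member 2 (1-2): L=5.6812, (cx,cy)=(0.2559,-0.9667)
member 3 (1-3): L=3.8646, (cx,cy)=(0.9931,0.1172)
member 4 (2-3): L=6.4052, (cx,cy)=(0.3722,0.9282)
member 5 (2-4): L=4.0100, (cx,cy)=(1.0000,0.0000)
member 6 (3-4): L=6.1634, (cx,cy)=(0.2638,-0.9646)
solve A·x = −loads:
  F[0-1] = -3240.7202 N (compression)
  F[0-2] = +845.4356 N (tension)
  F[1-2] = -873.4929 N (compression)
  F[1-3] = -685.8696 N (compression)
  F[2-3] = +1123.1131 N (tension)
  F[2-4] = +263.1210 N (tension)
  F[3-4] = -997.3597 N (compression)
  Rx@0 = +281.0500 N
  Ry@0 = +3038.6341 N
  Ry@4 = +962.0259 N

845.436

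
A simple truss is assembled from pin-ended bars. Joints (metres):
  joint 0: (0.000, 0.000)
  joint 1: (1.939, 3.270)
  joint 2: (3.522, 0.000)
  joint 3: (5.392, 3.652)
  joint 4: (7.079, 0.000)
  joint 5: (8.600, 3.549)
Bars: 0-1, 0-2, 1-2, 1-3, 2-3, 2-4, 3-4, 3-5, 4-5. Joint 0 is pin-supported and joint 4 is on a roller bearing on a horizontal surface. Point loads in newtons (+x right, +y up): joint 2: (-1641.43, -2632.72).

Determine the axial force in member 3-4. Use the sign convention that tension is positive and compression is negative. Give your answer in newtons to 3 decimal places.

N=6 nodes, M=9 members, R=3 reactions → 2N=12, M+R=12
member 0 (0-1): L=3.8017, (cx,cy)=(0.5100,0.8602)
member 1 (0-2): L=3.5220, (cx,cy)=(1.0000,0.0000)
member 2 (1-2): L=3.6330, (cx,cy)=(0.4357,-0.9001)
member 3 (1-3): L=3.4741, (cx,cy)=(0.9939,0.1100)
member 4 (2-3): L=4.1029, (cx,cy)=(0.4558,0.8901)
member 5 (2-4): L=3.5570, (cx,cy)=(1.0000,0.0000)
member 6 (3-4): L=4.0228, (cx,cy)=(0.4194,-0.9078)
member 7 (3-5): L=3.2097, (cx,cy)=(0.9995,-0.0321)
member 8 (4-5): L=3.8612, (cx,cy)=(0.3939,0.9191)
solve A·x = −loads:
  F[0-1] = -1537.9499 N (compression)
  F[0-2] = -857.0136 N (compression)
  F[1-2] = +1303.5030 N (tension)
  F[1-3] = -1360.6376 N (compression)
  F[2-3] = +1639.6697 N (tension)
  F[2-4] = +605.0711 N (tension)
  F[3-4] = -1442.8522 N (compression)
  F[3-5] = -0.0000 N (tension)
  F[4-5] = +0.0000 N (tension)
  Rx@0 = +1641.4300 N
  Ry@0 = +1322.8683 N
  Ry@4 = +1309.8517 N

-1442.852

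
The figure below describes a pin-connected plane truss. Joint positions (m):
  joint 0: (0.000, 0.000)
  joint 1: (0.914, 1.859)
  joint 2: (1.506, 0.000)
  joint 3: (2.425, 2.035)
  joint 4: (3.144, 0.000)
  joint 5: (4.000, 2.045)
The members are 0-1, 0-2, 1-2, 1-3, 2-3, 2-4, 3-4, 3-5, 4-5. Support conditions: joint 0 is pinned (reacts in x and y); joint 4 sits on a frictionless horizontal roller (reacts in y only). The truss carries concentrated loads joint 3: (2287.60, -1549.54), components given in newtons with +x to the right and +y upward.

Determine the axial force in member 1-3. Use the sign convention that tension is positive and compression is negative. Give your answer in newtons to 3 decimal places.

885.759

N=6 nodes, M=9 members, R=3 reactions → 2N=12, M+R=12
member 0 (0-1): L=2.0715, (cx,cy)=(0.4412,0.8974)
member 1 (0-2): L=1.5060, (cx,cy)=(1.0000,0.0000)
member 2 (1-2): L=1.9510, (cx,cy)=(0.3034,-0.9529)
member 3 (1-3): L=1.5212, (cx,cy)=(0.9933,0.1157)
member 4 (2-3): L=2.2329, (cx,cy)=(0.4116,0.9114)
member 5 (2-4): L=1.6380, (cx,cy)=(1.0000,0.0000)
member 6 (3-4): L=2.1583, (cx,cy)=(0.3331,-0.9429)
member 7 (3-5): L=1.5750, (cx,cy)=(1.0000,0.0063)
member 8 (4-5): L=2.2169, (cx,cy)=(0.3861,0.9224)
solve A·x = −loads:
  F[0-1] = +1255.0912 N (tension)
  F[0-2] = +1733.8316 N (tension)
  F[1-2] = -1074.5002 N (compression)
  F[1-3] = +885.7591 N (tension)
  F[2-3] = +1123.3994 N (tension)
  F[2-4] = +945.4263 N (tension)
  F[3-4] = -2837.9662 N (compression)
  F[3-5] = -0.0000 N (compression)
  F[4-5] = +0.0000 N (tension)
  Rx@0 = -2287.6000 N
  Ry@0 = -1126.3189 N
  Ry@4 = +2675.8589 N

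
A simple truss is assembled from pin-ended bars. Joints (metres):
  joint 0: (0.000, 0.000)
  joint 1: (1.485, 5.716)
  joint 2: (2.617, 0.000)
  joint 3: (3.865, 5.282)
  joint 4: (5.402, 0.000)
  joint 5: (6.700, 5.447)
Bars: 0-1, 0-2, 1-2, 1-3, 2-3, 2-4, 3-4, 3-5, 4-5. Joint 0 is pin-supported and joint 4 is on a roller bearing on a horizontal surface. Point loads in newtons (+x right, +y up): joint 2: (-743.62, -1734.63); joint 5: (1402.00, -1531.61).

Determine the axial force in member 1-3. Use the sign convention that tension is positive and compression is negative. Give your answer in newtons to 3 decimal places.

N=6 nodes, M=9 members, R=3 reactions → 2N=12, M+R=12
member 0 (0-1): L=5.9057, (cx,cy)=(0.2514,0.9679)
member 1 (0-2): L=2.6170, (cx,cy)=(1.0000,0.0000)
member 2 (1-2): L=5.8270, (cx,cy)=(0.1943,-0.9809)
member 3 (1-3): L=2.4192, (cx,cy)=(0.9838,-0.1794)
member 4 (2-3): L=5.4274, (cx,cy)=(0.2299,0.9732)
member 5 (2-4): L=2.7850, (cx,cy)=(1.0000,0.0000)
member 6 (3-4): L=5.5011, (cx,cy)=(0.2794,-0.9602)
member 7 (3-5): L=2.8398, (cx,cy)=(0.9983,0.0581)
member 8 (4-5): L=5.5995, (cx,cy)=(0.2318,0.9728)
solve A·x = −loads:
  F[0-1] = +916.8669 N (tension)
  F[0-2] = +427.8340 N (tension)
  F[1-2] = -982.9996 N (compression)
  F[1-3] = +428.4619 N (tension)
  F[2-3] = +2773.2127 N (tension)
  F[2-4] = +342.8082 N (tension)
  F[3-4] = -2622.1805 N (compression)
  F[3-5] = +1794.8603 N (tension)
  F[4-5] = -1681.7023 N (compression)
  Rx@0 = -658.3800 N
  Ry@0 = -887.4082 N
  Ry@4 = +4153.6482 N

428.462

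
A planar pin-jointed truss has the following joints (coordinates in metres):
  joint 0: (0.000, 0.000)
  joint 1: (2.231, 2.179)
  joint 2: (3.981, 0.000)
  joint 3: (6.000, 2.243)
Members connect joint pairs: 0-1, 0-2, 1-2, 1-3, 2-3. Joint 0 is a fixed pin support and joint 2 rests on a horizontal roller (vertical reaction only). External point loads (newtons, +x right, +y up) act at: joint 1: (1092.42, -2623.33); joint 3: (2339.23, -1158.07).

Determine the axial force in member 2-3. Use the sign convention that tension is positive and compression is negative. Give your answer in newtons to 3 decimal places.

-1636.586

N=4 nodes, M=5 members, R=3 reactions → 2N=8, M+R=8
member 0 (0-1): L=3.1186, (cx,cy)=(0.7154,0.6987)
member 1 (0-2): L=3.9810, (cx,cy)=(1.0000,0.0000)
member 2 (1-2): L=2.7947, (cx,cy)=(0.6262,-0.7797)
member 3 (1-3): L=3.7695, (cx,cy)=(0.9999,0.0170)
member 4 (2-3): L=3.0178, (cx,cy)=(0.6690,0.7432)
solve A·x = −loads:
  F[0-1] = +1932.1902 N (tension)
  F[0-2] = +2049.3712 N (tension)
  F[1-2] = -5021.3862 N (compression)
  F[1-3] = +3434.6332 N (tension)
  F[2-3] = -1636.5859 N (compression)
  Rx@0 = -3431.6500 N
  Ry@0 = -1350.0608 N
  Ry@2 = +5131.4608 N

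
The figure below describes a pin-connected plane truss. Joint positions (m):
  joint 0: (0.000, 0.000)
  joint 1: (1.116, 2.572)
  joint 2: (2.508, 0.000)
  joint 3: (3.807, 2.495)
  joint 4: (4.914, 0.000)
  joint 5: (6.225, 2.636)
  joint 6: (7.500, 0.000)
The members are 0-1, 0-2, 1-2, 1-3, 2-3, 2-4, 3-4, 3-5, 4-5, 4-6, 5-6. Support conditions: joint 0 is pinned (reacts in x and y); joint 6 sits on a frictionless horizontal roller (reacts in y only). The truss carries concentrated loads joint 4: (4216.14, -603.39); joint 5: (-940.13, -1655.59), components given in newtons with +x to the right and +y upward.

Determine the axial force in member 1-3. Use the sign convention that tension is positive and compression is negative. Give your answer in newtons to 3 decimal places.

N=7 nodes, M=11 members, R=3 reactions → 2N=14, M+R=14
member 0 (0-1): L=2.8037, (cx,cy)=(0.3980,0.9174)
member 1 (0-2): L=2.5080, (cx,cy)=(1.0000,0.0000)
member 2 (1-2): L=2.9245, (cx,cy)=(0.4760,-0.8795)
member 3 (1-3): L=2.6921, (cx,cy)=(0.9996,-0.0286)
member 4 (2-3): L=2.8129, (cx,cy)=(0.4618,0.8870)
member 5 (2-4): L=2.4060, (cx,cy)=(1.0000,0.0000)
member 6 (3-4): L=2.7296, (cx,cy)=(0.4056,-0.9141)
member 7 (3-5): L=2.4221, (cx,cy)=(0.9983,0.0582)
member 8 (4-5): L=2.9440, (cx,cy)=(0.4453,0.8954)
member 9 (4-6): L=2.5860, (cx,cy)=(1.0000,0.0000)
member 10 (5-6): L=2.9282, (cx,cy)=(0.4354,-0.9002)
solve A·x = −loads:
  F[0-1] = -893.7815 N (compression)
  F[0-2] = +3631.7778 N (tension)
  F[1-2] = +958.7267 N (tension)
  F[1-3] = -812.4298 N (compression)
  F[2-3] = -950.5932 N (compression)
  F[2-4] = +4527.0917 N (tension)
  F[3-4] = +796.5828 N (tension)
  F[3-5] = -1576.8183 N (compression)
  F[4-5] = -139.3169 N (compression)
  F[4-6] = +696.0535 N (tension)
  F[5-6] = -1598.5537 N (compression)
  Rx@0 = -3276.0100 N
  Ry@0 = +819.9235 N
  Ry@6 = +1439.0565 N

-812.430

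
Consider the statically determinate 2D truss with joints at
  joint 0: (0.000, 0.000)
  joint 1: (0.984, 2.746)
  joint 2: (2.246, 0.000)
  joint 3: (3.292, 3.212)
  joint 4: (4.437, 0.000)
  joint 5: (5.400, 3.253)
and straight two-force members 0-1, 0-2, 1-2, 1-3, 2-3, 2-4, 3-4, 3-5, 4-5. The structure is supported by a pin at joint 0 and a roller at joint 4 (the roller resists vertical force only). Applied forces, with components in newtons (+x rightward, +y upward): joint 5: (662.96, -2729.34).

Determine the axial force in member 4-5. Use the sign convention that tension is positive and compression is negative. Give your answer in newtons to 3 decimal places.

N=6 nodes, M=9 members, R=3 reactions → 2N=12, M+R=12
member 0 (0-1): L=2.9170, (cx,cy)=(0.3373,0.9414)
member 1 (0-2): L=2.2460, (cx,cy)=(1.0000,0.0000)
member 2 (1-2): L=3.0221, (cx,cy)=(0.4176,-0.9086)
member 3 (1-3): L=2.3546, (cx,cy)=(0.9802,0.1979)
member 4 (2-3): L=3.3780, (cx,cy)=(0.3096,0.9509)
member 5 (2-4): L=2.1910, (cx,cy)=(1.0000,0.0000)
member 6 (3-4): L=3.4100, (cx,cy)=(0.3358,-0.9419)
member 7 (3-5): L=2.1084, (cx,cy)=(0.9998,0.0194)
member 8 (4-5): L=3.3925, (cx,cy)=(0.2839,0.9589)
solve A·x = −loads:
  F[0-1] = +1145.5712 N (tension)
  F[0-2] = +276.5185 N (tension)
  F[1-2] = -1007.5010 N (compression)
  F[1-3] = +823.4507 N (tension)
  F[2-3] = +962.7709 N (tension)
  F[2-4] = -442.3230 N (compression)
  F[3-4] = -1114.3461 N (compression)
  F[3-5] = +1479.7368 N (tension)
  F[4-5] = -2876.4328 N (compression)
  Rx@0 = -662.9600 N
  Ry@0 = -1078.4231 N
  Ry@4 = +3807.7631 N

-2876.433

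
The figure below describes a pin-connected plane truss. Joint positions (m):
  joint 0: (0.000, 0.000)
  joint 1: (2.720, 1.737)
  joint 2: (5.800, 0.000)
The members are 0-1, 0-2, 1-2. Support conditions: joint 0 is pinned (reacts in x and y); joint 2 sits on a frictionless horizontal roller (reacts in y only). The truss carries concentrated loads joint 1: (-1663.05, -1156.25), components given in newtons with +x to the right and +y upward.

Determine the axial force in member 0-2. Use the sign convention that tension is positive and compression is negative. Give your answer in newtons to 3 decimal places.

N=3 nodes, M=3 members, R=3 reactions → 2N=6, M+R=6
member 0 (0-1): L=3.2273, (cx,cy)=(0.8428,0.5382)
member 1 (0-2): L=5.8000, (cx,cy)=(1.0000,0.0000)
member 2 (1-2): L=3.5360, (cx,cy)=(0.8710,-0.4912)
solve A·x = −loads:
  F[0-1] = -2066.1947 N (compression)
  F[0-2] = +78.3504 N (tension)
  F[1-2] = -89.9513 N (compression)
  Rx@0 = +1663.0500 N
  Ry@0 = +1112.0634 N
  Ry@2 = +44.1866 N

78.350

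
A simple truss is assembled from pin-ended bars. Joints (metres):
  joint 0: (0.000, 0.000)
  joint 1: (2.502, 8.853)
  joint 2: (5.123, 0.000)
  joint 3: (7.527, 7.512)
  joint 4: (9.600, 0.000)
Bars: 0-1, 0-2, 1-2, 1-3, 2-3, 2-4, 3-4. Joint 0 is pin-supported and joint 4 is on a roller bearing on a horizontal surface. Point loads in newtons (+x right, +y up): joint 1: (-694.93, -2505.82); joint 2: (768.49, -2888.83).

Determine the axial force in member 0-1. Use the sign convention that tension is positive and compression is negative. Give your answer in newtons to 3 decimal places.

N=5 nodes, M=7 members, R=3 reactions → 2N=10, M+R=10
member 0 (0-1): L=9.1998, (cx,cy)=(0.2720,0.9623)
member 1 (0-2): L=5.1230, (cx,cy)=(1.0000,0.0000)
member 2 (1-2): L=9.2328, (cx,cy)=(0.2839,-0.9589)
member 3 (1-3): L=5.2009, (cx,cy)=(0.9662,-0.2578)
member 4 (2-3): L=7.8873, (cx,cy)=(0.3048,0.9524)
member 5 (2-4): L=4.4770, (cx,cy)=(1.0000,0.0000)
member 6 (3-4): L=7.7928, (cx,cy)=(0.2660,-0.9640)
solve A·x = −loads:
  F[0-1] = -3991.2545 N (compression)
  F[0-2] = +1159.0358 N (tension)
  F[1-2] = +1629.7278 N (tension)
  F[1-3] = -883.0484 N (compression)
  F[2-3] = +1392.4015 N (tension)
  F[2-4] = +428.7941 N (tension)
  F[3-4] = -1611.9149 N (compression)
  Rx@0 = -73.5600 N
  Ry@0 = +3840.8143 N
  Ry@4 = +1553.8357 N

-3991.254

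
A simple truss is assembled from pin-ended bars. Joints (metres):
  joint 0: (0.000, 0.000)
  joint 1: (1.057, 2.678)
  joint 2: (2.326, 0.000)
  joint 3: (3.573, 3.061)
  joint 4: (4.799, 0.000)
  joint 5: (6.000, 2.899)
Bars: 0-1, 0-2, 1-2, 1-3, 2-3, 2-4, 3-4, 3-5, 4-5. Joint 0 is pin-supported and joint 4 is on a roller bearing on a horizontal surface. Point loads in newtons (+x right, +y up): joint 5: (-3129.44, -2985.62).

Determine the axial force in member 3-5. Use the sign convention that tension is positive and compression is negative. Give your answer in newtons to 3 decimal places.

N=6 nodes, M=9 members, R=3 reactions → 2N=12, M+R=12
member 0 (0-1): L=2.8791, (cx,cy)=(0.3671,0.9302)
member 1 (0-2): L=2.3260, (cx,cy)=(1.0000,0.0000)
member 2 (1-2): L=2.9635, (cx,cy)=(0.4282,-0.9037)
member 3 (1-3): L=2.5450, (cx,cy)=(0.9886,0.1505)
member 4 (2-3): L=3.3053, (cx,cy)=(0.3773,0.9261)
member 5 (2-4): L=2.4730, (cx,cy)=(1.0000,0.0000)
member 6 (3-4): L=3.2974, (cx,cy)=(0.3718,-0.9283)
member 7 (3-5): L=2.4324, (cx,cy)=(0.9978,-0.0666)
member 8 (4-5): L=3.1379, (cx,cy)=(0.3827,0.9239)
solve A·x = −loads:
  F[0-1] = -1229.0929 N (compression)
  F[0-2] = -2678.1971 N (compression)
  F[1-2] = +1109.1076 N (tension)
  F[1-3] = -936.8511 N (compression)
  F[2-3] = -1082.2521 N (compression)
  F[2-4] = -1794.9490 N (compression)
  F[3-4] = +1363.9738 N (tension)
  F[3-5] = -1845.7268 N (compression)
  F[4-5] = -3364.7470 N (compression)
  Rx@0 = +3129.4400 N
  Ry@0 = +1143.2625 N
  Ry@4 = +1842.3575 N

-1845.727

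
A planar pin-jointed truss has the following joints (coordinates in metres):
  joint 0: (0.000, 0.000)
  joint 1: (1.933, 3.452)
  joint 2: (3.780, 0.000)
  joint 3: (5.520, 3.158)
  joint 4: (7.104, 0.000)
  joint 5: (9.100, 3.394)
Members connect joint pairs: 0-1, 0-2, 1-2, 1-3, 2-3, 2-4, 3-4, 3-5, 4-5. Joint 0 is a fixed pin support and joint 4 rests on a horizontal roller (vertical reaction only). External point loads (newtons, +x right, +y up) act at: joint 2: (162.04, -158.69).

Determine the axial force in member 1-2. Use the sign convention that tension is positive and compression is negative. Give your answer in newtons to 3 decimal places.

92.117

N=6 nodes, M=9 members, R=3 reactions → 2N=12, M+R=12
member 0 (0-1): L=3.9564, (cx,cy)=(0.4886,0.8725)
member 1 (0-2): L=3.7800, (cx,cy)=(1.0000,0.0000)
member 2 (1-2): L=3.9151, (cx,cy)=(0.4718,-0.8817)
member 3 (1-3): L=3.5990, (cx,cy)=(0.9967,-0.0817)
member 4 (2-3): L=3.6056, (cx,cy)=(0.4826,0.8759)
member 5 (2-4): L=3.3240, (cx,cy)=(1.0000,0.0000)
member 6 (3-4): L=3.5330, (cx,cy)=(0.4483,-0.8939)
member 7 (3-5): L=3.5878, (cx,cy)=(0.9978,0.0658)
member 8 (4-5): L=3.9374, (cx,cy)=(0.5069,0.8620)
solve A·x = −loads:
  F[0-1] = -85.1006 N (compression)
  F[0-2] = +203.6185 N (tension)
  F[1-2] = +92.1171 N (tension)
  F[1-3] = -85.3215 N (compression)
  F[2-3] = +88.4490 N (tension)
  F[2-4] = +42.3527 N (tension)
  F[3-4] = -94.4645 N (compression)
  F[3-5] = -0.0000 N (compression)
  F[4-5] = +0.0000 N (tension)
  Rx@0 = -162.0400 N
  Ry@0 = +74.2519 N
  Ry@4 = +84.4381 N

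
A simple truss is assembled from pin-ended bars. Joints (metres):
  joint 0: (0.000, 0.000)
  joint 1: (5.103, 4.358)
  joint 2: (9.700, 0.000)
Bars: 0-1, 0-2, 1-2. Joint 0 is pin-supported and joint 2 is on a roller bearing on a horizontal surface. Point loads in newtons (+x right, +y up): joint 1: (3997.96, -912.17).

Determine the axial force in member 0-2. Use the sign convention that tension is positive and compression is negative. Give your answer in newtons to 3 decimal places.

N=3 nodes, M=3 members, R=3 reactions → 2N=6, M+R=6
member 0 (0-1): L=6.7106, (cx,cy)=(0.7604,0.6494)
member 1 (0-2): L=9.7000, (cx,cy)=(1.0000,0.0000)
member 2 (1-2): L=6.3344, (cx,cy)=(0.7257,-0.6880)
solve A·x = −loads:
  F[0-1] = +2100.2006 N (tension)
  F[0-2] = +2400.8972 N (tension)
  F[1-2] = -3308.2953 N (compression)
  Rx@0 = -3997.9600 N
  Ry@0 = -1363.9035 N
  Ry@2 = +2276.0735 N

2400.897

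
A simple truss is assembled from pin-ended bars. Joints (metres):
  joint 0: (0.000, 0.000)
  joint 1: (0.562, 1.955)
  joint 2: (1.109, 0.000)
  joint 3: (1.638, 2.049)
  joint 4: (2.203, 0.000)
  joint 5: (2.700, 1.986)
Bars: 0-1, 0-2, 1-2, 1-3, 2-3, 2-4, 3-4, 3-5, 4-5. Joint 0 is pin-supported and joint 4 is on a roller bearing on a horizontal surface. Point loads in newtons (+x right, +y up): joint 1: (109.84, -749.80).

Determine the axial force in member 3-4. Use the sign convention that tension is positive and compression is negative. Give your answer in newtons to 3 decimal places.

-299.530

N=6 nodes, M=9 members, R=3 reactions → 2N=12, M+R=12
member 0 (0-1): L=2.0342, (cx,cy)=(0.2763,0.9611)
member 1 (0-2): L=1.1090, (cx,cy)=(1.0000,0.0000)
member 2 (1-2): L=2.0301, (cx,cy)=(0.2694,-0.9630)
member 3 (1-3): L=1.0801, (cx,cy)=(0.9962,0.0870)
member 4 (2-3): L=2.1162, (cx,cy)=(0.2500,0.9683)
member 5 (2-4): L=1.0940, (cx,cy)=(1.0000,0.0000)
member 6 (3-4): L=2.1255, (cx,cy)=(0.2658,-0.9640)
member 7 (3-5): L=1.0639, (cx,cy)=(0.9982,-0.0592)
member 8 (4-5): L=2.0472, (cx,cy)=(0.2428,0.9701)
solve A·x = −loads:
  F[0-1] = -479.7180 N (compression)
  F[0-2] = +242.3760 N (tension)
  F[1-2] = -314.1520 N (compression)
  F[1-3] = -158.3294 N (compression)
  F[2-3] = +312.4531 N (tension)
  F[2-4] = +79.6222 N (tension)
  F[3-4] = -299.5305 N (compression)
  F[3-5] = -0.0000 N (compression)
  F[4-5] = +0.0000 N (tension)
  Rx@0 = -109.8400 N
  Ry@0 = +461.0461 N
  Ry@4 = +288.7539 N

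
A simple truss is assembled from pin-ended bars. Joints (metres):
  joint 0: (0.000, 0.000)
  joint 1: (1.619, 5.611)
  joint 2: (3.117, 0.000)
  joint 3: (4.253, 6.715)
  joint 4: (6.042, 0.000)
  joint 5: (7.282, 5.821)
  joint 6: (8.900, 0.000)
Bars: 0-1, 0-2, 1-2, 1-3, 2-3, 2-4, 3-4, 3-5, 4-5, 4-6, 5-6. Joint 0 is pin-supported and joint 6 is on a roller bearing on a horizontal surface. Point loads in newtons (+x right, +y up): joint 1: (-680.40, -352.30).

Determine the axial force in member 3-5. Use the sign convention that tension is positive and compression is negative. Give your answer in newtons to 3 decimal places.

N=7 nodes, M=11 members, R=3 reactions → 2N=14, M+R=14
member 0 (0-1): L=5.8399, (cx,cy)=(0.2772,0.9608)
member 1 (0-2): L=3.1170, (cx,cy)=(1.0000,0.0000)
member 2 (1-2): L=5.8075, (cx,cy)=(0.2579,-0.9662)
member 3 (1-3): L=2.8560, (cx,cy)=(0.9223,0.3866)
member 4 (2-3): L=6.8104, (cx,cy)=(0.1668,0.9860)
member 5 (2-4): L=2.9250, (cx,cy)=(1.0000,0.0000)
member 6 (3-4): L=6.9492, (cx,cy)=(0.2574,-0.9663)
member 7 (3-5): L=3.1582, (cx,cy)=(0.9591,-0.2831)
member 8 (4-5): L=5.9516, (cx,cy)=(0.2083,0.9781)
member 9 (4-6): L=2.8580, (cx,cy)=(1.0000,0.0000)
member 10 (5-6): L=6.0417, (cx,cy)=(0.2678,-0.9635)
solve A·x = −loads:
  F[0-1] = -746.4283 N (compression)
  F[0-2] = -473.4673 N (compression)
  F[1-2] = +524.3709 N (tension)
  F[1-3] = +366.7164 N (tension)
  F[2-3] = -513.8251 N (compression)
  F[2-4] = -252.5026 N (compression)
  F[3-4] = +326.1164 N (tension)
  F[3-5] = +175.7356 N (tension)
  F[4-5] = -322.1951 N (compression)
  F[4-6] = -101.4192 N (compression)
  F[5-6] = +378.7038 N (tension)
  Rx@0 = +680.4000 N
  Ry@0 = +717.1709 N
  Ry@6 = -364.8709 N

175.736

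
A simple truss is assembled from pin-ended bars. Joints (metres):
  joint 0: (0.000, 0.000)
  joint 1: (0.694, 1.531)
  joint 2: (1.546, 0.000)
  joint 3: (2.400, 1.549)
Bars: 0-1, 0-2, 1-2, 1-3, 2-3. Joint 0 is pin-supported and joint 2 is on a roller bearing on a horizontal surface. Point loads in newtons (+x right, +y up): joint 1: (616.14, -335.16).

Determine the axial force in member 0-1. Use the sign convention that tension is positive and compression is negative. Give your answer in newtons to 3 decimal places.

N=4 nodes, M=5 members, R=3 reactions → 2N=8, M+R=8
member 0 (0-1): L=1.6810, (cx,cy)=(0.4129,0.9108)
member 1 (0-2): L=1.5460, (cx,cy)=(1.0000,0.0000)
member 2 (1-2): L=1.7521, (cx,cy)=(0.4863,-0.8738)
member 3 (1-3): L=1.7061, (cx,cy)=(0.9999,0.0106)
member 4 (2-3): L=1.7688, (cx,cy)=(0.4828,0.8757)
solve A·x = −loads:
  F[0-1] = +467.1259 N (tension)
  F[0-2] = +423.2817 N (tension)
  F[1-2] = -870.4615 N (compression)
  F[1-3] = +0.0000 N (tension)
  F[2-3] = -0.0000 N (compression)
  Rx@0 = -616.1400 N
  Ry@0 = -425.4554 N
  Ry@2 = +760.6154 N

467.126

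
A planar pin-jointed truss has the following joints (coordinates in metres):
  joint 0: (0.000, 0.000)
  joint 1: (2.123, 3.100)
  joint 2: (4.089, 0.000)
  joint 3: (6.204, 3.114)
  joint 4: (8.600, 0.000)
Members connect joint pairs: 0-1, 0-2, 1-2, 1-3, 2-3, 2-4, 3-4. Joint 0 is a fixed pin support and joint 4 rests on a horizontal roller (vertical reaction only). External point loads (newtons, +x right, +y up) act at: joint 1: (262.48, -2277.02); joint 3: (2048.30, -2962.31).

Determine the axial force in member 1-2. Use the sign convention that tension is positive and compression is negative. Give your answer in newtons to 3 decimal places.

N=5 nodes, M=7 members, R=3 reactions → 2N=10, M+R=10
member 0 (0-1): L=3.7573, (cx,cy)=(0.5650,0.8251)
member 1 (0-2): L=4.0890, (cx,cy)=(1.0000,0.0000)
member 2 (1-2): L=3.6709, (cx,cy)=(0.5356,-0.8445)
member 3 (1-3): L=4.0810, (cx,cy)=(1.0000,0.0034)
member 4 (2-3): L=3.7643, (cx,cy)=(0.5619,0.8272)
member 5 (2-4): L=4.5110, (cx,cy)=(1.0000,0.0000)
member 6 (3-4): L=3.9291, (cx,cy)=(0.6098,-0.7925)
solve A·x = −loads:
  F[0-1] = -2065.2140 N (compression)
  F[0-2] = +3477.7021 N (tension)
  F[1-2] = -682.9345 N (compression)
  F[1-3] = -1063.6488 N (compression)
  F[2-3] = +697.1778 N (tension)
  F[2-4] = +2720.2317 N (tension)
  F[3-4] = -4460.7918 N (compression)
  Rx@0 = -2310.7800 N
  Ry@0 = +1703.9371 N
  Ry@4 = +3535.3929 N

-682.935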